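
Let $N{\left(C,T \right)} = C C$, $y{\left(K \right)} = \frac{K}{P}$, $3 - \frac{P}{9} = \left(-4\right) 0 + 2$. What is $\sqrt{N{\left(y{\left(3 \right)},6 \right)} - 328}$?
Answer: $\frac{i \sqrt{2951}}{3} \approx 18.108 i$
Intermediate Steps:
$P = 9$ ($P = 27 - 9 \left(\left(-4\right) 0 + 2\right) = 27 - 9 \left(0 + 2\right) = 27 - 18 = 9$)
$y{\left(K \right)} = \frac{K}{9}$
$N{\left(C,T \right)} = C^{2}$
$\sqrt{N{\left(y{\left(3 \right)},6 \right)} - 328} = \sqrt{\left(\frac{1}{9} \cdot 3\right)^{2} - 328} = \sqrt{\left(\frac{1}{3}\right)^{2} - 328} = \sqrt{\frac{1}{9} - 328} = \sqrt{- \frac{2951}{9}} = \frac{i \sqrt{2951}}{3}$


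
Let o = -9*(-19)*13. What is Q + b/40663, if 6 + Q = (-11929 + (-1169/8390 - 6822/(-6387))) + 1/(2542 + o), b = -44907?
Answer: -8261496908456640353/692197361288090 ≈ -11935.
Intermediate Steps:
o = 2223 (o = 171*13 = 2223)
Q = -203151082468361/17022781430 (Q = -6 + ((-11929 + (-1169/8390 - 6822/(-6387))) + 1/(2542 + 2223)) = -6 + ((-11929 + (-1169*1/8390 - 6822*(-1/6387))) + 1/4765) = -6 + ((-11929 + (-1169/8390 + 2274/2129)) + 1/4765) = -6 + ((-11929 + 16590059/17862310) + 1/4765) = -6 + (-213062905931/17862310 + 1/4765) = -6 - 203048945779781/17022781430 = -203151082468361/17022781430 ≈ -11934.)
Q + b/40663 = -203151082468361/17022781430 - 44907/40663 = -8261496908456640353/692197361288090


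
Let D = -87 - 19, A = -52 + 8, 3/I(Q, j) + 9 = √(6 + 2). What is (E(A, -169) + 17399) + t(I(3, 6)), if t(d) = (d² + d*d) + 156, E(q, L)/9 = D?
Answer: 88468331/5329 + 648*√2/5329 ≈ 16601.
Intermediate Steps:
I(Q, j) = 3/(-9 + 2*√2) (I(Q, j) = 3/(-9 + √(6 + 2)) = 3/(-9 + √8) = 3/(-9 + 2*√2))
A = -44
D = -106
E(q, L) = -954 (E(q, L) = 9*(-106) = -954)
t(d) = 156 + 2*d² (t(d) = (d² + d²) + 156 = 2*d² + 156 = 156 + 2*d²)
(E(A, -169) + 17399) + t(I(3, 6)) = (-954 + 17399) + (156 + 2*(-27/73 - 6*√2/73)²) = 16445 + (156 + 2*(-27/73 - 6*√2/73)²) = 16601 + 2*(-27/73 - 6*√2/73)²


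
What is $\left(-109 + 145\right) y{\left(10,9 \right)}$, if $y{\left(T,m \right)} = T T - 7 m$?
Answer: $1332$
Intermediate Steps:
$y{\left(T,m \right)} = T^{2} - 7 m$
$\left(-109 + 145\right) y{\left(10,9 \right)} = \left(-109 + 145\right) \left(10^{2} - 63\right) = 36 \left(100 - 63\right) = 36 \cdot 37 = 1332$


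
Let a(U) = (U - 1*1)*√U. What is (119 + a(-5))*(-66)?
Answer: -7854 + 396*I*√5 ≈ -7854.0 + 885.48*I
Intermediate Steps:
a(U) = √U*(-1 + U) (a(U) = (U - 1)*√U = (-1 + U)*√U = √U*(-1 + U))
(119 + a(-5))*(-66) = (119 + √(-5)*(-1 - 5))*(-66) = (119 + (I*√5)*(-6))*(-66) = (119 - 6*I*√5)*(-66) = -7854 + 396*I*√5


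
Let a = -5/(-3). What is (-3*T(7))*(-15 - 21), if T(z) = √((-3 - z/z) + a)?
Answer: 36*I*√21 ≈ 164.97*I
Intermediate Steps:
a = 5/3 (a = -5*(-⅓) = 5/3 ≈ 1.6667)
T(z) = I*√21/3 (T(z) = √((-3 - z/z) + 5/3) = √((-3 - 1*1) + 5/3) = √((-3 - 1) + 5/3) = √(-4 + 5/3) = √(-7/3) = I*√21/3)
(-3*T(7))*(-15 - 21) = (-I*√21)*(-15 - 21) = -I*√21*(-36) = 36*I*√21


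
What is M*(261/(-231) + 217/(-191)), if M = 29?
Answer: -966454/14707 ≈ -65.714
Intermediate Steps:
M*(261/(-231) + 217/(-191)) = 29*(261/(-231) + 217/(-191)) = 29*(261*(-1/231) + 217*(-1/191)) = 29*(-87/77 - 217/191) = 29*(-33326/14707) = -966454/14707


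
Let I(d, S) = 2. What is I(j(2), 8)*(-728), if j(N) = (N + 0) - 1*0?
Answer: -1456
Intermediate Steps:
j(N) = N (j(N) = N + 0 = N)
I(j(2), 8)*(-728) = 2*(-728) = -1456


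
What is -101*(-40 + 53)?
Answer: -1313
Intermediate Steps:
-101*(-40 + 53) = -101*13 = -1313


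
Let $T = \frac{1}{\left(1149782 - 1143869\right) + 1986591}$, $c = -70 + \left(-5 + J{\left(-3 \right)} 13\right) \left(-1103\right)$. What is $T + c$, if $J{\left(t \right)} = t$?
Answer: $\frac{96560728849}{1992504} \approx 48462.0$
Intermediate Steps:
$c = 48462$ ($c = -70 + \left(-5 - 39\right) \left(-1103\right) = -70 - -48532 = -70 + 48532 = 48462$)
$T = \frac{1}{1992504}$ ($T = \frac{1}{\left(1149782 - 1143869\right) + 1986591} = \frac{1}{5913 + 1986591} = \frac{1}{1992504} \approx 5.0188 \cdot 10^{-7}$)
$T + c = \frac{1}{1992504} + 48462 = \frac{96560728849}{1992504}$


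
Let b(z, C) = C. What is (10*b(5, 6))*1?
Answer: 60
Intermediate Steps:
(10*b(5, 6))*1 = (10*6)*1 = 60*1 = 60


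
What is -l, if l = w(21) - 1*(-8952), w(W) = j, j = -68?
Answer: -8884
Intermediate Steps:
w(W) = -68
l = 8884 (l = -68 - 1*(-8952) = -68 + 8952 = 8884)
-l = -1*8884 = -8884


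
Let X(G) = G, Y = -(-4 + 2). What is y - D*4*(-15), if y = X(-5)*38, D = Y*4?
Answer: 290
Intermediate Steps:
Y = 2 (Y = -1*(-2) = 2)
D = 8 (D = 2*4 = 8)
y = -190 (y = -5*38 = -190)
y - D*4*(-15) = -190 - 8*4*(-15) = -190 - 32*(-15) = -190 - 1*(-480) = -190 + 480 = 290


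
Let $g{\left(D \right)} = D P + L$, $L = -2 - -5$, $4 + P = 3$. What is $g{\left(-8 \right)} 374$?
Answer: $4114$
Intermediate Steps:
$P = -1$ ($P = -4 + 3 = -1$)
$L = 3$ ($L = -2 + 5 = 3$)
$g{\left(D \right)} = 3 - D$ ($g{\left(D \right)} = D \left(-1\right) + 3 = - D + 3 = 3 - D$)
$g{\left(-8 \right)} 374 = \left(3 - -8\right) 374 = \left(3 + 8\right) 374 = 11 \cdot 374 = 4114$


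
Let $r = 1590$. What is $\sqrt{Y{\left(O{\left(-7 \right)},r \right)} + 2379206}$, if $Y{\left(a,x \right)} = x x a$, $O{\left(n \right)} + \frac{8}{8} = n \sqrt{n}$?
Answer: $\sqrt{-148894 - 17696700 i \sqrt{7}} \approx 4830.8 - 4846.1 i$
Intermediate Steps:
$O{\left(n \right)} = -1 + n^{\frac{3}{2}}$ ($O{\left(n \right)} = -1 + n \sqrt{n} = -1 + n^{\frac{3}{2}}$)
$Y{\left(a,x \right)} = a x^{2}$ ($Y{\left(a,x \right)} = x^{2} a = a x^{2}$)
$\sqrt{Y{\left(O{\left(-7 \right)},r \right)} + 2379206} = \sqrt{\left(-1 + \left(-7\right)^{\frac{3}{2}}\right) 1590^{2} + 2379206} = \sqrt{\left(-1 - 7 i \sqrt{7}\right) 2528100 + 2379206} = \sqrt{\left(-2528100 - 17696700 i \sqrt{7}\right) + 2379206} = \sqrt{-148894 - 17696700 i \sqrt{7}}$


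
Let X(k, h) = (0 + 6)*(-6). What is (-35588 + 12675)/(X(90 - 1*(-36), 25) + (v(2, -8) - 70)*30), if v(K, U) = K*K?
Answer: 22913/2016 ≈ 11.366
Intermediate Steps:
v(K, U) = K²
X(k, h) = -36 (X(k, h) = 6*(-6) = -36)
(-35588 + 12675)/(X(90 - 1*(-36), 25) + (v(2, -8) - 70)*30) = (-35588 + 12675)/(-36 + (2² - 70)*30) = -22913/(-36 + (4 - 70)*30) = -22913/(-36 - 66*30) = -22913/(-36 - 1980) = -22913/(-2016) = -22913*(-1/2016) = 22913/2016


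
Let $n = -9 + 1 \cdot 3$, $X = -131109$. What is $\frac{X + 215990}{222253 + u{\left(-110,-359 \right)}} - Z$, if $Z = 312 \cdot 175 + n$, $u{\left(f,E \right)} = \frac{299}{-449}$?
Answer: $- \frac{5447968011443}{99791298} \approx -54594.0$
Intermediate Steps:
$u{\left(f,E \right)} = - \frac{299}{449}$ ($u{\left(f,E \right)} = 299 \left(- \frac{1}{449}\right) = - \frac{299}{449}$)
$n = -6$ ($n = -9 + 3 = -6$)
$Z = 54594$ ($Z = 312 \cdot 175 - 6 = 54600 - 6 = 54594$)
$\frac{X + 215990}{222253 + u{\left(-110,-359 \right)}} - Z = \frac{-131109 + 215990}{222253 - \frac{299}{449}} - 54594 = \frac{84881}{\frac{99791298}{449}} - 54594 = 84881 \cdot \frac{449}{99791298} - 54594 = \frac{38111569}{99791298} - 54594 = - \frac{5447968011443}{99791298}$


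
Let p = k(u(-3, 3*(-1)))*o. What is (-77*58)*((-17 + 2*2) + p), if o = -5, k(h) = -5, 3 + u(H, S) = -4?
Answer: -53592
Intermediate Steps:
u(H, S) = -7 (u(H, S) = -3 - 4 = -7)
p = 25 (p = -5*(-5) = 25)
(-77*58)*((-17 + 2*2) + p) = (-77*58)*((-17 + 2*2) + 25) = -4466*((-17 + 4) + 25) = -4466*(-13 + 25) = -4466*12 = -53592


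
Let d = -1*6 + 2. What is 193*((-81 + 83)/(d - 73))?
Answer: -386/77 ≈ -5.0130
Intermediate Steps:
d = -4 (d = -6 + 2 = -4)
193*((-81 + 83)/(d - 73)) = 193*((-81 + 83)/(-4 - 73)) = 193*(2/(-77)) = 193*(2*(-1/77)) = 193*(-2/77) = -386/77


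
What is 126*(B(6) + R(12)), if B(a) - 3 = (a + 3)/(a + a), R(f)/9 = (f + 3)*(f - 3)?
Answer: 307125/2 ≈ 1.5356e+5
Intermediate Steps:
R(f) = 9*(-3 + f)*(3 + f) (R(f) = 9*((f + 3)*(f - 3)) = 9*((3 + f)*(-3 + f)) = 9*((-3 + f)*(3 + f)) = 9*(-3 + f)*(3 + f))
B(a) = 3 + (3 + a)/(2*a) (B(a) = 3 + (a + 3)/(a + a) = 3 + (3 + a)/((2*a)) = 3 + (3 + a)*(1/(2*a)) = 3 + (3 + a)/(2*a))
126*(B(6) + R(12)) = 126*((½)*(3 + 7*6)/6 + (-81 + 9*12²)) = 126*((½)*(⅙)*(3 + 42) + (-81 + 9*144)) = 126*((½)*(⅙)*45 + (-81 + 1296)) = 126*(15/4 + 1215) = 126*(4875/4) = 307125/2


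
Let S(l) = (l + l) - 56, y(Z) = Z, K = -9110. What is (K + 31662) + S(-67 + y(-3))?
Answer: 22356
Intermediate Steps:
S(l) = -56 + 2*l (S(l) = 2*l - 56 = -56 + 2*l)
(K + 31662) + S(-67 + y(-3)) = (-9110 + 31662) + (-56 + 2*(-67 - 3)) = 22552 + (-56 + 2*(-70)) = 22552 + (-56 - 140) = 22552 - 196 = 22356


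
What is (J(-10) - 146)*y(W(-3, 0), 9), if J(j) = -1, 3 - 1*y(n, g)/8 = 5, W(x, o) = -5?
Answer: 2352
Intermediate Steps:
y(n, g) = -16 (y(n, g) = 24 - 8*5 = 24 - 40 = -16)
(J(-10) - 146)*y(W(-3, 0), 9) = (-1 - 146)*(-16) = -147*(-16) = 2352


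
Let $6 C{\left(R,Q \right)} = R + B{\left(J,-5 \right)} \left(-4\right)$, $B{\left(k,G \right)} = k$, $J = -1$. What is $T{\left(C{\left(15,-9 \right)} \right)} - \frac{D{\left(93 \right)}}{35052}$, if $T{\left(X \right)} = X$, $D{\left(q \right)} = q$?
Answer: $\frac{110905}{35052} \approx 3.164$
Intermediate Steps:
$C{\left(R,Q \right)} = \frac{2}{3} + \frac{R}{6}$ ($C{\left(R,Q \right)} = \frac{R - -4}{6} = \frac{R + 4}{6} = \frac{4 + R}{6} = \frac{2}{3} + \frac{R}{6}$)
$T{\left(C{\left(15,-9 \right)} \right)} - \frac{D{\left(93 \right)}}{35052} = \left(\frac{2}{3} + \frac{1}{6} \cdot 15\right) - \frac{93}{35052} = \left(\frac{2}{3} + \frac{5}{2}\right) - 93 \cdot \frac{1}{35052} = \frac{19}{6} - \frac{31}{11684} = \frac{110905}{35052}$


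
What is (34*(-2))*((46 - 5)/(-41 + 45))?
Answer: -697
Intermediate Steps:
(34*(-2))*((46 - 5)/(-41 + 45)) = -2788/4 = -68*41/4 = -697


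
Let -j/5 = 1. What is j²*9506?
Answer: 237650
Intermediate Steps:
j = -5 (j = -5*1 = -5)
j²*9506 = (-5)²*9506 = 25*9506 = 237650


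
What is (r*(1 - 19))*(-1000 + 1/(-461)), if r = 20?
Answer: 165960360/461 ≈ 3.6000e+5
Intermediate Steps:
(r*(1 - 19))*(-1000 + 1/(-461)) = (20*(1 - 19))*(-1000 + 1/(-461)) = (20*(-18))*(-1000 - 1/461) = -360*(-461001/461) = 165960360/461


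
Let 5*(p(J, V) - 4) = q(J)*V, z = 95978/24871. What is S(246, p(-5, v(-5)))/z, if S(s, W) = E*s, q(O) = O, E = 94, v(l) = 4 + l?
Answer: 287558502/47989 ≈ 5992.2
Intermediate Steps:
z = 95978/24871 (z = 95978*(1/24871) = 95978/24871 ≈ 3.8590)
p(J, V) = 4 + J*V/5 (p(J, V) = 4 + (J*V)/5 = 4 + J*V/5)
S(s, W) = 94*s
S(246, p(-5, v(-5)))/z = (94*246)/(95978/24871) = 23124*(24871/95978) = 287558502/47989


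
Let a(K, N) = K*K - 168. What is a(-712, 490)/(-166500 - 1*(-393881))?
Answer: 506776/227381 ≈ 2.2288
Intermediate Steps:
a(K, N) = -168 + K² (a(K, N) = K² - 168 = -168 + K²)
a(-712, 490)/(-166500 - 1*(-393881)) = (-168 + (-712)²)/(-166500 - 1*(-393881)) = (-168 + 506944)/(-166500 + 393881) = 506776/227381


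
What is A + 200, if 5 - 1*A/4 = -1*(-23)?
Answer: 128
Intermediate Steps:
A = -72 (A = 20 - (-4)*(-23) = 20 - 4*23 = 20 - 92 = -72)
A + 200 = -72 + 200 = 128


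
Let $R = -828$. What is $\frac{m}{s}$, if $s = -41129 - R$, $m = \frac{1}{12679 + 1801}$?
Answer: $- \frac{1}{583558480} \approx -1.7136 \cdot 10^{-9}$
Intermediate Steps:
$m = \frac{1}{14480} \approx 6.9061 \cdot 10^{-5}$
$s = -40301$ ($s = -41129 - -828 = -41129 + 828 = -40301$)
$\frac{m}{s} = \frac{1}{14480 \left(-40301\right)} = \frac{1}{14480} \left(- \frac{1}{40301}\right) = - \frac{1}{583558480}$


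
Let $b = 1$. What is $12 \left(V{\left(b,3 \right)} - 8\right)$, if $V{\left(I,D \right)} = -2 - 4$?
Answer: $-168$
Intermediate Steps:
$V{\left(I,D \right)} = -6$
$12 \left(V{\left(b,3 \right)} - 8\right) = 12 \left(-6 - 8\right) = 12 \left(-14\right) = -168$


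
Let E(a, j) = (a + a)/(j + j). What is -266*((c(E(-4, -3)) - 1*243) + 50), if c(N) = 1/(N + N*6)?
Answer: 102619/2 ≈ 51310.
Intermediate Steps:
E(a, j) = a/j (E(a, j) = (2*a)/((2*j)) = (2*a)*(1/(2*j)) = a/j)
c(N) = 1/(7*N) (c(N) = 1/(N + 6*N) = 1/(7*N))
-266*((c(E(-4, -3)) - 1*243) + 50) = -266*((1/(7*((-4/(-3)))) - 1*243) + 50) = -266*((1/(7*((-4*(-1/3)))) - 243) + 50) = -266*((1/(7*(4/3)) - 243) + 50) = -266*(((1/7)*(3/4) - 243) + 50) = -266*((3/28 - 243) + 50) = -266*(-6801/28 + 50) = -266*(-5401/28) = 102619/2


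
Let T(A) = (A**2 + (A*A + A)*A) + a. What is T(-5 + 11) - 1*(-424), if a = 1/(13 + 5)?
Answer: 12817/18 ≈ 712.06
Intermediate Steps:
a = 1/18 ≈ 0.055556
T(A) = 1/18 + A**2 + A*(A + A**2) (T(A) = (A**2 + (A*A + A)*A) + 1/18 = (A**2 + (A**2 + A)*A) + 1/18 = (A**2 + (A + A**2)*A) + 1/18 = (A**2 + A*(A + A**2)) + 1/18 = 1/18 + A**2 + A*(A + A**2))
T(-5 + 11) - 1*(-424) = (1/18 + (-5 + 11)**3 + 2*(-5 + 11)**2) - 1*(-424) = (1/18 + 6**3 + 2*6**2) + 424 = (1/18 + 216 + 2*36) + 424 = (1/18 + 216 + 72) + 424 = 5185/18 + 424 = 12817/18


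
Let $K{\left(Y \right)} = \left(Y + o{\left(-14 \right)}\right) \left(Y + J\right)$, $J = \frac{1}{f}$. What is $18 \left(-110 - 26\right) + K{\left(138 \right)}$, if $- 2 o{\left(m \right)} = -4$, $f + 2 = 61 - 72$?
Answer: $\frac{219196}{13} \approx 16861.0$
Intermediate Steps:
$f = -13$ ($f = -2 + \left(61 - 72\right) = -2 - 11 = -13$)
$o{\left(m \right)} = 2$ ($o{\left(m \right)} = \left(- \frac{1}{2}\right) \left(-4\right) = 2$)
$J = - \frac{1}{13}$ ($J = \frac{1}{-13} = - \frac{1}{13} \approx -0.076923$)
$K{\left(Y \right)} = \left(2 + Y\right) \left(- \frac{1}{13} + Y\right)$ ($K{\left(Y \right)} = \left(Y + 2\right) \left(Y - \frac{1}{13}\right) = \left(2 + Y\right) \left(- \frac{1}{13} + Y\right)$)
$18 \left(-110 - 26\right) + K{\left(138 \right)} = 18 \left(-110 - 26\right) + \left(- \frac{2}{13} + 138^{2} + \frac{25}{13} \cdot 138\right) = 18 \left(-136\right) + \left(- \frac{2}{13} + 19044 + \frac{3450}{13}\right) = -2448 + \frac{251020}{13} = \frac{219196}{13}$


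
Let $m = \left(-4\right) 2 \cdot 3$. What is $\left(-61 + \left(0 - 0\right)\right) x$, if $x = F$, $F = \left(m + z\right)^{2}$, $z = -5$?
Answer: $-51301$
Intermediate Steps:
$m = -24$ ($m = \left(-8\right) 3 = -24$)
$F = 841$ ($F = \left(-24 - 5\right)^{2} = \left(-29\right)^{2} = 841$)
$x = 841$
$\left(-61 + \left(0 - 0\right)\right) x = \left(-61 + \left(0 - 0\right)\right) 841 = \left(-61 + \left(0 + 0\right)\right) 841 = \left(-61 + 0\right) 841 = \left(-61\right) 841 = -51301$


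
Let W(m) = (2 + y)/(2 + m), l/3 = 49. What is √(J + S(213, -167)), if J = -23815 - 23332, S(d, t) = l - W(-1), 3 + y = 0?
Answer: I*√46999 ≈ 216.79*I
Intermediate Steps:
l = 147 (l = 3*49 = 147)
y = -3 (y = -3 + 0 = -3)
W(m) = -1/(2 + m) (W(m) = (2 - 3)/(2 + m) = -1/(2 + m))
S(d, t) = 148 (S(d, t) = 147 - (-1)/(2 - 1) = 147 - (-1)/1 = 147 - (-1) = 147 - 1*(-1) = 147 + 1 = 148)
J = -47147
√(J + S(213, -167)) = √(-47147 + 148) = √(-46999) = I*√46999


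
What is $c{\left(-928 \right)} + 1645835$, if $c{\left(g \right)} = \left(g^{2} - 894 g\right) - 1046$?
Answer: $3335605$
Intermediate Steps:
$c{\left(g \right)} = -1046 + g^{2} - 894 g$
$c{\left(-928 \right)} + 1645835 = \left(-1046 + \left(-928\right)^{2} - -829632\right) + 1645835 = \left(-1046 + 861184 + 829632\right) + 1645835 = 1689770 + 1645835 = 3335605$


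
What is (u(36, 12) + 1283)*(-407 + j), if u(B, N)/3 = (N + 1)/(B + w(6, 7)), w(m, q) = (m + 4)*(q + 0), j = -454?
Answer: -117127857/106 ≈ -1.1050e+6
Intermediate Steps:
w(m, q) = q*(4 + m) (w(m, q) = (4 + m)*q = q*(4 + m))
u(B, N) = 3*(1 + N)/(70 + B) (u(B, N) = 3*((N + 1)/(B + 7*(4 + 6))) = 3*((1 + N)/(B + 7*10)) = 3*((1 + N)/(B + 70)) = 3*((1 + N)/(70 + B)) = 3*(1 + N)/(70 + B))
(u(36, 12) + 1283)*(-407 + j) = (3*(1 + 12)/(70 + 36) + 1283)*(-407 - 454) = (3*13/106 + 1283)*(-861) = (3*(1/106)*13 + 1283)*(-861) = (39/106 + 1283)*(-861) = (136037/106)*(-861) = -117127857/106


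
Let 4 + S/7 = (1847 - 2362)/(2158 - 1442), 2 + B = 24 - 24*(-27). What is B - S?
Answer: 503373/716 ≈ 703.04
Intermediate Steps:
B = 670 (B = -2 + (24 - 24*(-27)) = -2 + (24 + 648) = -2 + 672 = 670)
S = -23653/716 (S = -28 + 7*((1847 - 2362)/(2158 - 1442)) = -28 + 7*(-515/716) = -28 - 3605/716 = -23653/716 ≈ -33.035)
B - S = 670 - 1*(-23653/716) = 670 + 23653/716 = 503373/716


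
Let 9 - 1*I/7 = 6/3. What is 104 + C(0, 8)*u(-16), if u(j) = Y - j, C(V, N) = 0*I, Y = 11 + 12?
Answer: 104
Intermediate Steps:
I = 49 (I = 63 - 42/3 = 63 - 7*2 = 63 - 14 = 49)
Y = 23
C(V, N) = 0 (C(V, N) = 0*49 = 0)
u(j) = 23 - j
104 + C(0, 8)*u(-16) = 104 + 0*(23 - 1*(-16)) = 104 + 0*(23 + 16) = 104 + 0*39 = 104 + 0 = 104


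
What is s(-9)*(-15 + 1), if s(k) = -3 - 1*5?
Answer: 112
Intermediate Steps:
s(k) = -8 (s(k) = -3 - 5 = -8)
s(-9)*(-15 + 1) = -8*(-15 + 1) = -8*(-14) = 112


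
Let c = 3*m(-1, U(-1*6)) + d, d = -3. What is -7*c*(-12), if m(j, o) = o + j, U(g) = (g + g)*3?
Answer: -9576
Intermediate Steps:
U(g) = 6*g (U(g) = (2*g)*3 = 6*g)
m(j, o) = j + o
c = -114 (c = 3*(-1 + 6*(-1*6)) - 3 = 3*(-1 + 6*(-6)) - 3 = 3*(-1 - 36) - 3 = 3*(-37) - 3 = -111 - 3 = -114)
-7*c*(-12) = -7*(-114)*(-12) = 798*(-12) = -9576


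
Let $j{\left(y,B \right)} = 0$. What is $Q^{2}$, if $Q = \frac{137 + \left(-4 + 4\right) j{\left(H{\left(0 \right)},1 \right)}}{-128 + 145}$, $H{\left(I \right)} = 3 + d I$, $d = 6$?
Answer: $\frac{18769}{289} \approx 64.945$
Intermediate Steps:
$H{\left(I \right)} = 3 + 6 I$
$Q = \frac{137}{17}$ ($Q = \frac{137 + \left(-4 + 4\right) 0}{-128 + 145} = \frac{137 + 0 \cdot 0}{17} = \left(137 + 0\right) \frac{1}{17} = 137 \cdot \frac{1}{17} = \frac{137}{17} \approx 8.0588$)
$Q^{2} = \left(\frac{137}{17}\right)^{2} = \frac{18769}{289}$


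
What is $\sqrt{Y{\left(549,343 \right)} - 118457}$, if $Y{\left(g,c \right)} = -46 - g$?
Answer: $6 i \sqrt{3307} \approx 345.04 i$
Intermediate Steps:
$\sqrt{Y{\left(549,343 \right)} - 118457} = \sqrt{\left(-46 - 549\right) - 118457} = \sqrt{-595 - 118457} = \sqrt{-119052} = 6 i \sqrt{3307}$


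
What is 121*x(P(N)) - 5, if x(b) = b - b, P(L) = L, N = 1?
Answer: -5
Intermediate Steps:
x(b) = 0
121*x(P(N)) - 5 = 121*0 - 5 = 0 - 5 = -5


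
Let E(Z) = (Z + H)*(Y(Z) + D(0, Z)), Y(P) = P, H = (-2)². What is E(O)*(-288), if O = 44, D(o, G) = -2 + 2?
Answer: -608256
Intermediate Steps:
H = 4
D(o, G) = 0
E(Z) = Z*(4 + Z) (E(Z) = (Z + 4)*(Z + 0) = (4 + Z)*Z = Z*(4 + Z))
E(O)*(-288) = (44*(4 + 44))*(-288) = (44*48)*(-288) = 2112*(-288) = -608256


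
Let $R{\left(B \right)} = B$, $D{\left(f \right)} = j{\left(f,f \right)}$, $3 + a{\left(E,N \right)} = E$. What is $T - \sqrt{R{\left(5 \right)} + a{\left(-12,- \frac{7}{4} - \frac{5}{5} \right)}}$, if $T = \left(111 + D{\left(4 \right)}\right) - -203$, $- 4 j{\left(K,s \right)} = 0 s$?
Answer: $314 - i \sqrt{10} \approx 314.0 - 3.1623 i$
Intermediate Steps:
$a{\left(E,N \right)} = -3 + E$
$j{\left(K,s \right)} = 0$ ($j{\left(K,s \right)} = - \frac{0 s}{4} = \left(- \frac{1}{4}\right) 0 = 0$)
$D{\left(f \right)} = 0$
$T = 314$ ($T = \left(111 + 0\right) - -203 = 111 + 203 = 314$)
$T - \sqrt{R{\left(5 \right)} + a{\left(-12,- \frac{7}{4} - \frac{5}{5} \right)}} = 314 - \sqrt{5 - 15} = 314 - \sqrt{-10} = 314 - i \sqrt{10}$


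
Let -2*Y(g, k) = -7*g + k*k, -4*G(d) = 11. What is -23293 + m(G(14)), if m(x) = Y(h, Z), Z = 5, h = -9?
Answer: -23337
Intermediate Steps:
G(d) = -11/4 (G(d) = -¼*11 = -11/4)
Y(g, k) = -k²/2 + 7*g/2 (Y(g, k) = -(-7*g + k*k)/2 = -(-7*g + k²)/2 = -(k² - 7*g)/2 = -k²/2 + 7*g/2)
m(x) = -44 (m(x) = -½*5² + (7/2)*(-9) = -½*25 - 63/2 = -25/2 - 63/2 = -44)
-23293 + m(G(14)) = -23293 - 44 = -23337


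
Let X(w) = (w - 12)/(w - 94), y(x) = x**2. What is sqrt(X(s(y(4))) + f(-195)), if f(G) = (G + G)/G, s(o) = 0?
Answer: 10*sqrt(47)/47 ≈ 1.4587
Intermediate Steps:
f(G) = 2 (f(G) = (2*G)/G = 2)
X(w) = (-12 + w)/(-94 + w)
sqrt(X(s(y(4))) + f(-195)) = sqrt((-12 + 0)/(-94 + 0) + 2) = sqrt(-12/(-94) + 2) = sqrt(-1/94*(-12) + 2) = sqrt(6/47 + 2) = sqrt(100/47) = 10*sqrt(47)/47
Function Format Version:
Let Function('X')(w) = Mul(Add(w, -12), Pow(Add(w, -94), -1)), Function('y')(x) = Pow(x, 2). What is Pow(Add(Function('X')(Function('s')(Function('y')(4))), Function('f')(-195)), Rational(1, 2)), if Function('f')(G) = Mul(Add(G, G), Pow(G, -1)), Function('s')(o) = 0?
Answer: Mul(Rational(10, 47), Pow(47, Rational(1, 2))) ≈ 1.4587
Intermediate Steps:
Function('f')(G) = 2 (Function('f')(G) = Mul(Mul(2, G), Pow(G, -1)) = 2)
Function('X')(w) = Mul(Pow(Add(-94, w), -1), Add(-12, w)) (Function('X')(w) = Mul(Add(-12, w), Pow(Add(-94, w), -1)) = Mul(Pow(Add(-94, w), -1), Add(-12, w)))
Pow(Add(Function('X')(Function('s')(Function('y')(4))), Function('f')(-195)), Rational(1, 2)) = Pow(Add(Mul(Pow(Add(-94, 0), -1), Add(-12, 0)), 2), Rational(1, 2)) = Pow(Add(Mul(Pow(-94, -1), -12), 2), Rational(1, 2)) = Pow(Add(Mul(Rational(-1, 94), -12), 2), Rational(1, 2)) = Pow(Add(Rational(6, 47), 2), Rational(1, 2)) = Pow(Rational(100, 47), Rational(1, 2)) = Mul(Rational(10, 47), Pow(47, Rational(1, 2)))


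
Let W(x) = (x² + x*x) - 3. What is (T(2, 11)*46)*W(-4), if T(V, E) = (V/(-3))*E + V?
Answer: -21344/3 ≈ -7114.7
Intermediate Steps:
W(x) = -3 + 2*x² (W(x) = (x² + x²) - 3 = 2*x² - 3 = -3 + 2*x²)
T(V, E) = V - E*V/3 (T(V, E) = (-V/3)*E + V = -E*V/3 + V = V - E*V/3)
(T(2, 11)*46)*W(-4) = (((⅓)*2*(3 - 1*11))*46)*(-3 + 2*(-4)²) = (((⅓)*2*(3 - 11))*46)*(-3 + 2*16) = (((⅓)*2*(-8))*46)*(-3 + 32) = -16/3*46*29 = -736/3*29 = -21344/3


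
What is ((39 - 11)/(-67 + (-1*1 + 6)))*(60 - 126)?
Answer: 924/31 ≈ 29.806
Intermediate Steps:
((39 - 11)/(-67 + (-1*1 + 6)))*(60 - 126) = (28/(-67 + (-1 + 6)))*(-66) = (28/(-67 + 5))*(-66) = (28/(-62))*(-66) = (28*(-1/62))*(-66) = -14/31*(-66) = 924/31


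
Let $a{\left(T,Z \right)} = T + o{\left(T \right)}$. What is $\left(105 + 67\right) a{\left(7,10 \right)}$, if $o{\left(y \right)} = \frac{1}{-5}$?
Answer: $\frac{5848}{5} \approx 1169.6$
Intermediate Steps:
$o{\left(y \right)} = - \frac{1}{5}$
$a{\left(T,Z \right)} = - \frac{1}{5} + T$ ($a{\left(T,Z \right)} = T - \frac{1}{5} = - \frac{1}{5} + T$)
$\left(105 + 67\right) a{\left(7,10 \right)} = \left(105 + 67\right) \left(- \frac{1}{5} + 7\right) = 172 \cdot \frac{34}{5} = \frac{5848}{5}$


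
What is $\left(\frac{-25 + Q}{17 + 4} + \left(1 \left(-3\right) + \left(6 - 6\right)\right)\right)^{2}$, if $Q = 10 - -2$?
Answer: $\frac{5776}{441} \approx 13.098$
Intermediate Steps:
$Q = 12$ ($Q = 10 + 2 = 12$)
$\left(\frac{-25 + Q}{17 + 4} + \left(1 \left(-3\right) + \left(6 - 6\right)\right)\right)^{2} = \left(\frac{-25 + 12}{17 + 4} + \left(1 \left(-3\right) + \left(6 - 6\right)\right)\right)^{2} = \left(- \frac{13}{21} + \left(-3 + \left(6 - 6\right)\right)\right)^{2} = \left(\left(-13\right) \frac{1}{21} + \left(-3 + 0\right)\right)^{2} = \left(- \frac{13}{21} - 3\right)^{2} = \left(- \frac{76}{21}\right)^{2} = \frac{5776}{441}$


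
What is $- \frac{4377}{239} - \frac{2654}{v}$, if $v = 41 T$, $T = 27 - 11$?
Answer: $- \frac{1752809}{78392} \approx -22.36$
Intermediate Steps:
$T = 16$ ($T = 27 - 11 = 16$)
$v = 656$ ($v = 41 \cdot 16 = 656$)
$- \frac{4377}{239} - \frac{2654}{v} = - \frac{4377}{239} - \frac{2654}{656} = \left(-4377\right) \frac{1}{239} - \frac{1327}{328} = - \frac{4377}{239} - \frac{1327}{328} = - \frac{1752809}{78392}$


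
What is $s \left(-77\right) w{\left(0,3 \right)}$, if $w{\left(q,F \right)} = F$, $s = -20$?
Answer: $4620$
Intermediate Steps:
$s \left(-77\right) w{\left(0,3 \right)} = \left(-20\right) \left(-77\right) 3 = 1540 \cdot 3 = 4620$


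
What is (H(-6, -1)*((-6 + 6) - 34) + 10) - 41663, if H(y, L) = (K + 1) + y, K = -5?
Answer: -41313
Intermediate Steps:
H(y, L) = -4 + y (H(y, L) = (-5 + 1) + y = -4 + y)
(H(-6, -1)*((-6 + 6) - 34) + 10) - 41663 = ((-4 - 6)*((-6 + 6) - 34) + 10) - 41663 = (-10*(0 - 34) + 10) - 41663 = (-10*(-34) + 10) - 41663 = (340 + 10) - 41663 = 350 - 41663 = -41313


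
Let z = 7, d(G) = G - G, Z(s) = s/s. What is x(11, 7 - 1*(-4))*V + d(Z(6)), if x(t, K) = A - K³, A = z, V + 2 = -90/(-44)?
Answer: -662/11 ≈ -60.182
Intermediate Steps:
Z(s) = 1
V = 1/22 (V = -2 - 90/(-44) = -2 - 90*(-1/44) = -2 + 45/22 = 1/22 ≈ 0.045455)
d(G) = 0
A = 7
x(t, K) = 7 - K³
x(11, 7 - 1*(-4))*V + d(Z(6)) = (7 - (7 - 1*(-4))³)*(1/22) + 0 = (7 - (7 + 4)³)*(1/22) + 0 = (7 - 1*11³)*(1/22) + 0 = (7 - 1*1331)*(1/22) + 0 = (7 - 1331)*(1/22) + 0 = -1324*1/22 + 0 = -662/11 + 0 = -662/11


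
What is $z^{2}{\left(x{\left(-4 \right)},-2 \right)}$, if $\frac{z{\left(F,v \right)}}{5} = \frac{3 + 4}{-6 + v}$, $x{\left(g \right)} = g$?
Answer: $\frac{1225}{64} \approx 19.141$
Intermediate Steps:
$z{\left(F,v \right)} = \frac{35}{-6 + v}$ ($z{\left(F,v \right)} = 5 \frac{3 + 4}{-6 + v} = 5 \frac{7}{-6 + v} = \frac{35}{-6 + v}$)
$z^{2}{\left(x{\left(-4 \right)},-2 \right)} = \left(\frac{35}{-6 - 2}\right)^{2} = \left(\frac{35}{-8}\right)^{2} = \left(35 \left(- \frac{1}{8}\right)\right)^{2} = \left(- \frac{35}{8}\right)^{2} = \frac{1225}{64}$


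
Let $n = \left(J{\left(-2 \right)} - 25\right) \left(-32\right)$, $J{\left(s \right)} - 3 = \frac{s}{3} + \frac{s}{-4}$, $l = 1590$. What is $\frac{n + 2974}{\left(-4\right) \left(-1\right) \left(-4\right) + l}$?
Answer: $\frac{5525}{2361} \approx 2.3401$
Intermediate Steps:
$J{\left(s \right)} = 3 + \frac{s}{12}$ ($J{\left(s \right)} = 3 + \left(\frac{s}{3} + \frac{s}{-4}\right) = 3 + \left(s \frac{1}{3} + s \left(- \frac{1}{4}\right)\right) = 3 + \left(\frac{s}{3} - \frac{s}{4}\right) = 3 + \frac{s}{12}$)
$n = \frac{2128}{3}$ ($n = \left(\left(3 + \frac{1}{12} \left(-2\right)\right) - 25\right) \left(-32\right) = \left(\left(3 - \frac{1}{6}\right) - 25\right) \left(-32\right) = \left(\frac{17}{6} - 25\right) \left(-32\right) = \left(- \frac{133}{6}\right) \left(-32\right) = \frac{2128}{3} \approx 709.33$)
$\frac{n + 2974}{\left(-4\right) \left(-1\right) \left(-4\right) + l} = \frac{\frac{2128}{3} + 2974}{\left(-4\right) \left(-1\right) \left(-4\right) + 1590} = \frac{11050}{3 \left(4 \left(-4\right) + 1590\right)} = \frac{11050}{3 \left(-16 + 1590\right)} = \frac{11050}{3 \cdot 1574} = \frac{11050}{3} \cdot \frac{1}{1574} = \frac{5525}{2361}$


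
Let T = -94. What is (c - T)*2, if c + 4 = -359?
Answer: -538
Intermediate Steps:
c = -363 (c = -4 - 359 = -363)
(c - T)*2 = (-363 - 1*(-94))*2 = (-363 + 94)*2 = -269*2 = -538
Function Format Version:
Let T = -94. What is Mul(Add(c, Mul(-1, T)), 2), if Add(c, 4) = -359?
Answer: -538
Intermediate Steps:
c = -363 (c = Add(-4, -359) = -363)
Mul(Add(c, Mul(-1, T)), 2) = Mul(Add(-363, Mul(-1, -94)), 2) = Mul(Add(-363, 94), 2) = Mul(-269, 2) = -538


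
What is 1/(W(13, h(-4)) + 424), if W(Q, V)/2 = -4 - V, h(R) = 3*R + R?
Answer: 1/448 ≈ 0.0022321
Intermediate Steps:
h(R) = 4*R
W(Q, V) = -8 - 2*V (W(Q, V) = 2*(-4 - V) = -8 - 2*V)
1/(W(13, h(-4)) + 424) = 1/((-8 - 8*(-4)) + 424) = 1/((-8 - 2*(-16)) + 424) = 1/((-8 + 32) + 424) = 1/(24 + 424) = 1/448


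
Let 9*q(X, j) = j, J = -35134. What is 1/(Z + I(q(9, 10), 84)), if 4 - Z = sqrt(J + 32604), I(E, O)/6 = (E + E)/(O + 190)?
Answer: 341952/215069513 + 168921*I*sqrt(2530)/430139026 ≈ 0.00159 + 0.019753*I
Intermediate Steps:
q(X, j) = j/9
I(E, O) = 12*E/(190 + O) (I(E, O) = 6*((E + E)/(O + 190)) = 6*((2*E)/(190 + O)) = 6*(2*E/(190 + O)) = 12*E/(190 + O))
Z = 4 - I*sqrt(2530) (Z = 4 - sqrt(-35134 + 32604) = 4 - sqrt(-2530) = 4 - I*sqrt(2530) ≈ 4.0 - 50.299*I)
1/(Z + I(q(9, 10), 84)) = 1/((4 - I*sqrt(2530)) + 12*((1/9)*10)/(190 + 84)) = 1/((4 - I*sqrt(2530)) + 12*(10/9)/274) = 1/((4 - I*sqrt(2530)) + 12*(10/9)*(1/274)) = 1/((4 - I*sqrt(2530)) + 20/411) = 1/(1664/411 - I*sqrt(2530))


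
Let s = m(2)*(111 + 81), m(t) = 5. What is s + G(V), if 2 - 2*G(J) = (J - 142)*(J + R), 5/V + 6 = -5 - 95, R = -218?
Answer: -326416849/22472 ≈ -14525.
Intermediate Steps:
s = 960 (s = 5*(111 + 81) = 5*192 = 960)
V = -5/106 (V = 5/(-6 + (-5 - 95)) = 5/(-6 - 100) = 5/(-106) = 5*(-1/106) = -5/106 ≈ -0.047170)
G(J) = 1 - (-218 + J)*(-142 + J)/2 (G(J) = 1 - (J - 142)*(J - 218)/2 = 1 - (-142 + J)*(-218 + J)/2 = 1 - (-218 + J)*(-142 + J)/2)
s + G(V) = 960 + (-15477 + 180*(-5/106) - (-5/106)**2/2) = 960 + (-15477 - 450/53 - 1/2*25/11236) = 960 + (-15477 - 450/53 - 25/22472) = 960 - 347989969/22472 = -326416849/22472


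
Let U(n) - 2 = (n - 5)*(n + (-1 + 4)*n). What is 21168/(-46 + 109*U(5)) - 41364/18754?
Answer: 48733758/403211 ≈ 120.86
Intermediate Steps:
U(n) = 2 + 4*n*(-5 + n) (U(n) = 2 + (n - 5)*(n + (-1 + 4)*n) = 2 + (-5 + n)*(n + 3*n) = 2 + (-5 + n)*(4*n) = 2 + 4*n*(-5 + n))
21168/(-46 + 109*U(5)) - 41364/18754 = 21168/(-46 + 109*(2 - 20*5 + 4*5²)) - 41364/18754 = 21168/(-46 + 109*(2 - 100 + 4*25)) - 41364*1/18754 = 21168/(-46 + 109*(2 - 100 + 100)) - 20682/9377 = 21168/(-46 + 109*2) - 20682/9377 = 21168/(-46 + 218) - 20682/9377 = 21168/172 - 20682/9377 = 21168*(1/172) - 20682/9377 = 5292/43 - 20682/9377 = 48733758/403211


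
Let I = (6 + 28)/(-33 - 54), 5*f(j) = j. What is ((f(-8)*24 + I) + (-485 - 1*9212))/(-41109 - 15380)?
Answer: 4235069/24572715 ≈ 0.17235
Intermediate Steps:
f(j) = j/5
I = -34/87 (I = 34/(-87) = 34*(-1/87) = -34/87 ≈ -0.39080)
((f(-8)*24 + I) + (-485 - 1*9212))/(-41109 - 15380) = ((((⅕)*(-8))*24 - 34/87) + (-485 - 1*9212))/(-41109 - 15380) = ((-8/5*24 - 34/87) + (-485 - 9212))/(-56489) = ((-192/5 - 34/87) - 9697)*(-1/56489) = (-16874/435 - 9697)*(-1/56489) = -4235069/435*(-1/56489) = 4235069/24572715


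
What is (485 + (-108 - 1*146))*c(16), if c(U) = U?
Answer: 3696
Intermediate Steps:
(485 + (-108 - 1*146))*c(16) = (485 + (-108 - 1*146))*16 = (485 + (-108 - 146))*16 = (485 - 254)*16 = 231*16 = 3696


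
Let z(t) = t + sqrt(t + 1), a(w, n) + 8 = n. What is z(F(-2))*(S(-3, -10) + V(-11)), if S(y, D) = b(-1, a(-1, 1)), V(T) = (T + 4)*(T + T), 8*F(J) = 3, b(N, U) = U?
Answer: 441/8 + 147*sqrt(22)/4 ≈ 227.50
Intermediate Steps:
a(w, n) = -8 + n
F(J) = 3/8 (F(J) = (1/8)*3 = 3/8)
V(T) = 2*T*(4 + T) (V(T) = (4 + T)*(2*T) = 2*T*(4 + T))
S(y, D) = -7 (S(y, D) = -8 + 1 = -7)
z(t) = t + sqrt(1 + t)
z(F(-2))*(S(-3, -10) + V(-11)) = (3/8 + sqrt(1 + 3/8))*(-7 + 2*(-11)*(4 - 11)) = (3/8 + sqrt(11/8))*(-7 + 2*(-11)*(-7)) = (3/8 + sqrt(22)/4)*(-7 + 154) = (3/8 + sqrt(22)/4)*147 = 441/8 + 147*sqrt(22)/4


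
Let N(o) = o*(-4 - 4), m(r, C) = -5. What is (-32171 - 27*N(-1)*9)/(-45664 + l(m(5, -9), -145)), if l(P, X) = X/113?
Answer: 3854995/5160177 ≈ 0.74707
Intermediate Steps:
N(o) = -8*o (N(o) = o*(-8) = -8*o)
l(P, X) = X/113 (l(P, X) = X*(1/113) = X/113)
(-32171 - 27*N(-1)*9)/(-45664 + l(m(5, -9), -145)) = (-32171 - (-216)*(-1)*9)/(-45664 + (1/113)*(-145)) = (-32171 - 27*8*9)/(-45664 - 145/113) = (-32171 - 216*9)/(-5160177/113) = (-32171 - 1944)*(-113/5160177) = -34115*(-113/5160177) = 3854995/5160177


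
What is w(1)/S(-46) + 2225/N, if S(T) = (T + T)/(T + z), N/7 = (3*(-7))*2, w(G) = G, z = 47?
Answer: -102497/13524 ≈ -7.5789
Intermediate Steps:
N = -294 (N = 7*((3*(-7))*2) = 7*(-21*2) = 7*(-42) = -294)
S(T) = 2*T/(47 + T) (S(T) = (T + T)/(T + 47) = (2*T)/(47 + T) = 2*T/(47 + T))
w(1)/S(-46) + 2225/N = 1/(2*(-46)/(47 - 46)) + 2225/(-294) = 1/(2*(-46)/1) + 2225*(-1/294) = 1/(2*(-46)*1) - 2225/294 = 1/(-92) - 2225/294 = 1*(-1/92) - 2225/294 = -1/92 - 2225/294 = -102497/13524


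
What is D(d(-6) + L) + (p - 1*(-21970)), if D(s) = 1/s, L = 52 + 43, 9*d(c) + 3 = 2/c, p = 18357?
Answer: 103035512/2555 ≈ 40327.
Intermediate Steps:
d(c) = -⅓ + 2/(9*c) (d(c) = -⅓ + (2/c)/9 = -⅓ + 2/(9*c))
L = 95
D(d(-6) + L) + (p - 1*(-21970)) = 1/((⅑)*(2 - 3*(-6))/(-6) + 95) + (18357 - 1*(-21970)) = 1/((⅑)*(-⅙)*(2 + 18) + 95) + (18357 + 21970) = 1/((⅑)*(-⅙)*20 + 95) + 40327 = 1/(-10/27 + 95) + 40327 = 1/(2555/27) + 40327 = 27/2555 + 40327 = 103035512/2555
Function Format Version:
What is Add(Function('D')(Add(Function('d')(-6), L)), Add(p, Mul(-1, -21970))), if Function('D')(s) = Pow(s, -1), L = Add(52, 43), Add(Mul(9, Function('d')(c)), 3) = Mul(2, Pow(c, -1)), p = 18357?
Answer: Rational(103035512, 2555) ≈ 40327.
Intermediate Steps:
Function('d')(c) = Add(Rational(-1, 3), Mul(Rational(2, 9), Pow(c, -1))) (Function('d')(c) = Add(Rational(-1, 3), Mul(Rational(1, 9), Mul(2, Pow(c, -1)))) = Add(Rational(-1, 3), Mul(Rational(2, 9), Pow(c, -1))))
L = 95
Add(Function('D')(Add(Function('d')(-6), L)), Add(p, Mul(-1, -21970))) = Add(Pow(Add(Mul(Rational(1, 9), Pow(-6, -1), Add(2, Mul(-3, -6))), 95), -1), Add(18357, Mul(-1, -21970))) = Add(Pow(Add(Mul(Rational(1, 9), Rational(-1, 6), Add(2, 18)), 95), -1), Add(18357, 21970)) = Add(Pow(Add(Mul(Rational(1, 9), Rational(-1, 6), 20), 95), -1), 40327) = Add(Pow(Add(Rational(-10, 27), 95), -1), 40327) = Add(Pow(Rational(2555, 27), -1), 40327) = Add(Rational(27, 2555), 40327) = Rational(103035512, 2555)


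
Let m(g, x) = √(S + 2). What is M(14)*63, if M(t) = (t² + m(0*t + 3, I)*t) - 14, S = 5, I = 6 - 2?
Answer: 11466 + 882*√7 ≈ 13800.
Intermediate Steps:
I = 4
m(g, x) = √7 (m(g, x) = √(5 + 2) = √7)
M(t) = -14 + t² + t*√7 (M(t) = (t² + √7*t) - 14 = (t² + t*√7) - 14 = -14 + t² + t*√7)
M(14)*63 = (-14 + 14² + 14*√7)*63 = (-14 + 196 + 14*√7)*63 = (182 + 14*√7)*63 = 11466 + 882*√7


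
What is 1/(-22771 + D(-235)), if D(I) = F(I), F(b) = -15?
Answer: -1/22786 ≈ -4.3887e-5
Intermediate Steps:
D(I) = -15
1/(-22771 + D(-235)) = 1/(-22771 - 15) = 1/(-22786) = -1/22786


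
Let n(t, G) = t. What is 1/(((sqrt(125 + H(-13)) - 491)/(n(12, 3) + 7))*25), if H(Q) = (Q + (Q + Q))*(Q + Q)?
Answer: -9329/5998550 - 19*sqrt(1139)/5998550 ≈ -0.0016621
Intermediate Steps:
H(Q) = 6*Q**2 (H(Q) = (Q + 2*Q)*(2*Q) = (3*Q)*(2*Q) = 6*Q**2)
1/(((sqrt(125 + H(-13)) - 491)/(n(12, 3) + 7))*25) = 1/(((sqrt(125 + 6*(-13)**2) - 491)/(12 + 7))*25) = 1/(((sqrt(125 + 6*169) - 491)/19)*25) = 1/(((sqrt(125 + 1014) - 491)*(1/19))*25) = 1/(((sqrt(1139) - 491)*(1/19))*25) = 1/(((-491 + sqrt(1139))*(1/19))*25) = 1/((-491/19 + sqrt(1139)/19)*25) = 1/(-12275/19 + 25*sqrt(1139)/19)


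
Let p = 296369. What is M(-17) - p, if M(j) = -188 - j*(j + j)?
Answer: -297135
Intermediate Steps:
M(j) = -188 - 2*j² (M(j) = -188 - j*2*j = -188 - 2*j²)
M(-17) - p = (-188 - 2*(-17)²) - 1*296369 = (-188 - 2*289) - 296369 = (-188 - 578) - 296369 = -766 - 296369 = -297135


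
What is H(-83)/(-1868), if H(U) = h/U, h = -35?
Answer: -35/155044 ≈ -0.00022574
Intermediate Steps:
H(U) = -35/U
H(-83)/(-1868) = -35/(-83)/(-1868) = -35*(-1/83)*(-1/1868) = (35/83)*(-1/1868) = -35/155044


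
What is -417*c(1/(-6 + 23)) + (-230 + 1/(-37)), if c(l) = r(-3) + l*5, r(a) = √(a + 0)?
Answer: -221832/629 - 417*I*√3 ≈ -352.67 - 722.27*I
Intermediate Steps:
r(a) = √a
c(l) = 5*l + I*√3 (c(l) = √(-3) + l*5 = I*√3 + 5*l = 5*l + I*√3)
-417*c(1/(-6 + 23)) + (-230 + 1/(-37)) = -417*(5/(-6 + 23) + I*√3) + (-230 + 1/(-37)) = -417*(5/17 + I*√3) + (-230 - 1/37) = -417*(5*(1/17) + I*√3) - 8511/37 = -417*(5/17 + I*√3) - 8511/37 = (-2085/17 - 417*I*√3) - 8511/37 = -221832/629 - 417*I*√3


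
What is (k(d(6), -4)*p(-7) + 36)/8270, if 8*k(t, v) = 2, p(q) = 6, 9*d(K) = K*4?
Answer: 15/3308 ≈ 0.0045345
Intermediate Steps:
d(K) = 4*K/9 (d(K) = (K*4)/9 = (4*K)/9 = 4*K/9)
k(t, v) = 1/4 (k(t, v) = (1/8)*2 = 1/4)
(k(d(6), -4)*p(-7) + 36)/8270 = ((1/4)*6 + 36)/8270 = (3/2 + 36)*(1/8270) = (75/2)*(1/8270) = 15/3308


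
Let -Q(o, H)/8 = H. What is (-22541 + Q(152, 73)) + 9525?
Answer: -13600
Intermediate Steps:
Q(o, H) = -8*H
(-22541 + Q(152, 73)) + 9525 = (-22541 - 8*73) + 9525 = (-22541 - 584) + 9525 = -23125 + 9525 = -13600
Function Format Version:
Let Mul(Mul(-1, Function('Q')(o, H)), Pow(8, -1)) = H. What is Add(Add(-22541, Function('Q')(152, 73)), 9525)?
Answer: -13600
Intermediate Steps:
Function('Q')(o, H) = Mul(-8, H)
Add(Add(-22541, Function('Q')(152, 73)), 9525) = Add(Add(-22541, Mul(-8, 73)), 9525) = Add(Add(-22541, -584), 9525) = Add(-23125, 9525) = -13600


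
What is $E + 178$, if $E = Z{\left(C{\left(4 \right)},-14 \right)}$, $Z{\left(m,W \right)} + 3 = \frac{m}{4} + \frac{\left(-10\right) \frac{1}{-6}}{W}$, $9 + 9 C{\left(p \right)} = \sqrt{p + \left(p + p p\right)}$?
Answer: $\frac{14669}{84} + \frac{\sqrt{6}}{18} \approx 174.77$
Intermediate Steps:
$C{\left(p \right)} = -1 + \frac{\sqrt{p^{2} + 2 p}}{9}$ ($C{\left(p \right)} = -1 + \frac{\sqrt{p + \left(p + p p\right)}}{9} = -1 + \frac{\sqrt{p + \left(p + p^{2}\right)}}{9} = -1 + \frac{\sqrt{p^{2} + 2 p}}{9}$)
$Z{\left(m,W \right)} = -3 + \frac{m}{4} + \frac{5}{3 W}$ ($Z{\left(m,W \right)} = -3 + \left(\frac{m}{4} + \frac{\left(-10\right) \frac{1}{-6}}{W}\right) = -3 + \left(m \frac{1}{4} + \frac{\left(-10\right) \left(- \frac{1}{6}\right)}{W}\right) = -3 + \left(\frac{m}{4} + \frac{5}{3 W}\right) = -3 + \frac{m}{4} + \frac{5}{3 W}$)
$E = - \frac{283}{84} + \frac{\sqrt{6}}{18}$ ($E = -3 + \frac{-1 + \frac{\sqrt{4 \left(2 + 4\right)}}{9}}{4} + \frac{5}{3 \left(-14\right)} = -3 + \frac{-1 + \frac{\sqrt{4 \cdot 6}}{9}}{4} + \frac{5}{3} \left(- \frac{1}{14}\right) = -3 + \frac{-1 + \frac{\sqrt{24}}{9}}{4} - \frac{5}{42} = -3 + \frac{-1 + \frac{2 \sqrt{6}}{9}}{4} - \frac{5}{42} = -3 - \left(\frac{1}{4} - \frac{\sqrt{6}}{18}\right) - \frac{5}{42} = - \frac{283}{84} + \frac{\sqrt{6}}{18} \approx -3.233$)
$E + 178 = \left(- \frac{283}{84} + \frac{\sqrt{6}}{18}\right) + 178 = \frac{14669}{84} + \frac{\sqrt{6}}{18}$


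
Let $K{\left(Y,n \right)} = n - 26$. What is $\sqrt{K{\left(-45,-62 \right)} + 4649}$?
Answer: $\sqrt{4561} \approx 67.535$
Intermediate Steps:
$K{\left(Y,n \right)} = -26 + n$ ($K{\left(Y,n \right)} = n - 26 = -26 + n$)
$\sqrt{K{\left(-45,-62 \right)} + 4649} = \sqrt{\left(-26 - 62\right) + 4649} = \sqrt{-88 + 4649} = \sqrt{4561}$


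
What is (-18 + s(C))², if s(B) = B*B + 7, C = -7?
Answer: 1444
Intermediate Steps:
s(B) = 7 + B² (s(B) = B² + 7 = 7 + B²)
(-18 + s(C))² = (-18 + (7 + (-7)²))² = (-18 + (7 + 49))² = (-18 + 56)² = 38² = 1444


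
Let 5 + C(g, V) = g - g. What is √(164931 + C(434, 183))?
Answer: √164926 ≈ 406.11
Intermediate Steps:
C(g, V) = -5 (C(g, V) = -5 + (g - g) = -5 + 0 = -5)
√(164931 + C(434, 183)) = √(164931 - 5) = √164926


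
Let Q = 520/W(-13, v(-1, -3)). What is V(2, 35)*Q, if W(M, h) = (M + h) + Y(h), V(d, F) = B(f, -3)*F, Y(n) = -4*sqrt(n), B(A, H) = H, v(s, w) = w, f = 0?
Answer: 54600/19 - 13650*I*sqrt(3)/19 ≈ 2873.7 - 1244.3*I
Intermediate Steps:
V(d, F) = -3*F
W(M, h) = M + h - 4*sqrt(h) (W(M, h) = (M + h) - 4*sqrt(h) = M + h - 4*sqrt(h))
Q = 520/(-16 - 4*I*sqrt(3)) (Q = 520/(-13 - 3 - 4*I*sqrt(3)) = 520/(-16 - 4*I*sqrt(3)) ≈ -27.368 + 11.851*I)
V(2, 35)*Q = (-3*35)*(-520/19 + 130*I*sqrt(3)/19) = -105*(-520/19 + 130*I*sqrt(3)/19) = 54600/19 - 13650*I*sqrt(3)/19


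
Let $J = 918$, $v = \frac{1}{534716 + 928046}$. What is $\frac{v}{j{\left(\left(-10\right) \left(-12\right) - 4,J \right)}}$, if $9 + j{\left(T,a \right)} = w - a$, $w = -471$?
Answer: $- \frac{1}{2044941276} \approx -4.8901 \cdot 10^{-10}$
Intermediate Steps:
$v = \frac{1}{1462762} \approx 6.8364 \cdot 10^{-7}$
$j{\left(T,a \right)} = -480 - a$ ($j{\left(T,a \right)} = -9 - \left(471 + a\right) = -480 - a$)
$\frac{v}{j{\left(\left(-10\right) \left(-12\right) - 4,J \right)}} = \frac{1}{1462762 \left(-480 - 918\right)} = \frac{1}{1462762 \left(-1398\right)} = \frac{1}{1462762} \left(- \frac{1}{1398}\right) = - \frac{1}{2044941276}$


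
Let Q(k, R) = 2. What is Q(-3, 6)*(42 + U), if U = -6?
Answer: 72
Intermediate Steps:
Q(-3, 6)*(42 + U) = 2*(42 - 6) = 2*36 = 72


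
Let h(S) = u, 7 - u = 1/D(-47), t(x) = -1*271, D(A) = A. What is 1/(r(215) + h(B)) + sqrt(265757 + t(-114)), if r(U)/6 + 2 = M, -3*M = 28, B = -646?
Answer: -47/2866 + sqrt(265486) ≈ 515.24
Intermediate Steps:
M = -28/3 (M = -1/3*28 = -28/3 ≈ -9.3333)
t(x) = -271
u = 330/47 (u = 7 - 1/(-47) = 7 - 1*(-1/47) = 7 + 1/47 = 330/47 ≈ 7.0213)
h(S) = 330/47
r(U) = -68 (r(U) = -12 + 6*(-28/3) = -12 - 56 = -68)
1/(r(215) + h(B)) + sqrt(265757 + t(-114)) = 1/(-68 + 330/47) + sqrt(265757 - 271) = 1/(-2866/47) + sqrt(265486) = -47/2866 + sqrt(265486)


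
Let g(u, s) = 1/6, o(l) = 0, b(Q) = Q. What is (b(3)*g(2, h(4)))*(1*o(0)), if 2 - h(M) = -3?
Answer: 0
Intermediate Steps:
h(M) = 5 (h(M) = 2 - 1*(-3) = 2 + 3 = 5)
g(u, s) = ⅙ (g(u, s) = 1*(⅙) = ⅙)
(b(3)*g(2, h(4)))*(1*o(0)) = (3*(⅙))*(1*0) = (½)*0 = 0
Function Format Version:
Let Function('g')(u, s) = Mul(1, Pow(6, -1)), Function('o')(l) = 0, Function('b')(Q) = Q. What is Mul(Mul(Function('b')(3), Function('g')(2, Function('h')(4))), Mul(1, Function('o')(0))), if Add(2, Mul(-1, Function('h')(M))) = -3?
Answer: 0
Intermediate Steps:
Function('h')(M) = 5 (Function('h')(M) = Add(2, Mul(-1, -3)) = Add(2, 3) = 5)
Function('g')(u, s) = Rational(1, 6) (Function('g')(u, s) = Mul(1, Rational(1, 6)) = Rational(1, 6))
Mul(Mul(Function('b')(3), Function('g')(2, Function('h')(4))), Mul(1, Function('o')(0))) = Mul(Mul(3, Rational(1, 6)), Mul(1, 0)) = Mul(Rational(1, 2), 0) = 0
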